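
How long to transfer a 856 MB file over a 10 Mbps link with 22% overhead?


Effective throughput = 10 * (1 - 22/100) = 7.8 Mbps
File size in Mb = 856 * 8 = 6848 Mb
Time = 6848 / 7.8
Time = 877.9487 seconds


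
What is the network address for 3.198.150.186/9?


IP:   00000011.11000110.10010110.10111010
Mask: 11111111.10000000.00000000.00000000
AND operation:
Net:  00000011.10000000.00000000.00000000
Network: 3.128.0.0/9


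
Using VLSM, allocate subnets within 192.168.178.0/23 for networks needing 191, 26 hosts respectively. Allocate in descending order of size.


191 hosts -> /24 (254 usable): 192.168.178.0/24
26 hosts -> /27 (30 usable): 192.168.179.0/27
Allocation: 192.168.178.0/24 (191 hosts, 254 usable); 192.168.179.0/27 (26 hosts, 30 usable)


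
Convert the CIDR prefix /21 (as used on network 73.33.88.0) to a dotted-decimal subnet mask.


/21 means 21 network bits, 11 host bits
Binary: 11111111111111111111100000000000
Mask: 255.255.248.0


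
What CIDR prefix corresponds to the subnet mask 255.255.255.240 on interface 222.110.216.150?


Binary: 11111111.11111111.11111111.11110000
Count leading 1s
Prefix: /28


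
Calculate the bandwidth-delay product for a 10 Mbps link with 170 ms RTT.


BDP = bandwidth * RTT
= 10 Mbps * 170 ms
= 10 * 1e6 * 170 / 1000 bits
= 1700000 bits
= 212500 bytes
= 207.5195 KB
BDP = 1700000 bits (212500 bytes)


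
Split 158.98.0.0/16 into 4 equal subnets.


New prefix = 16 + 2 = 18
Each subnet has 16384 addresses
  158.98.0.0/18
  158.98.64.0/18
  158.98.128.0/18
  158.98.192.0/18
Subnets: 158.98.0.0/18, 158.98.64.0/18, 158.98.128.0/18, 158.98.192.0/18


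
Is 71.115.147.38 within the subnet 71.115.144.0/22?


Subnet network: 71.115.144.0
Test IP AND mask: 71.115.144.0
Yes, 71.115.147.38 is in 71.115.144.0/22


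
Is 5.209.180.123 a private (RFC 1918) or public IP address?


RFC 1918 private ranges:
  10.0.0.0/8 (10.0.0.0 - 10.255.255.255)
  172.16.0.0/12 (172.16.0.0 - 172.31.255.255)
  192.168.0.0/16 (192.168.0.0 - 192.168.255.255)
Public (not in any RFC 1918 range)


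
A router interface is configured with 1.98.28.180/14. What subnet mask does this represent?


/14 means 14 network bits, 18 host bits
Binary: 11111111111111000000000000000000
Mask: 255.252.0.0


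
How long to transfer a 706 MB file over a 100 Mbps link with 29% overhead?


Effective throughput = 100 * (1 - 29/100) = 71 Mbps
File size in Mb = 706 * 8 = 5648 Mb
Time = 5648 / 71
Time = 79.5493 seconds


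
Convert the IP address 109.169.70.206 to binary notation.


109 = 01101101
169 = 10101001
70 = 01000110
206 = 11001110
Binary: 01101101.10101001.01000110.11001110


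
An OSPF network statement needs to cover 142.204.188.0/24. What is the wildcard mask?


Subnet mask: 255.255.255.0
Wildcard = 255.255.255.255 - subnet mask
255 - 255 = 0
255 - 255 = 0
255 - 255 = 0
255 - 0 = 255
Wildcard: 0.0.0.255


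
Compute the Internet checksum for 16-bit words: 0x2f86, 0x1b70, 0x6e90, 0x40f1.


Sum all words (with carry folding):
+ 0x2f86 = 0x2f86
+ 0x1b70 = 0x4af6
+ 0x6e90 = 0xb986
+ 0x40f1 = 0xfa77
One's complement: ~0xfa77
Checksum = 0x0588


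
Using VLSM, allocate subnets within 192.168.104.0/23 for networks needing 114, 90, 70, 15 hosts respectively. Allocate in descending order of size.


114 hosts -> /25 (126 usable): 192.168.104.0/25
90 hosts -> /25 (126 usable): 192.168.104.128/25
70 hosts -> /25 (126 usable): 192.168.105.0/25
15 hosts -> /27 (30 usable): 192.168.105.128/27
Allocation: 192.168.104.0/25 (114 hosts, 126 usable); 192.168.104.128/25 (90 hosts, 126 usable); 192.168.105.0/25 (70 hosts, 126 usable); 192.168.105.128/27 (15 hosts, 30 usable)


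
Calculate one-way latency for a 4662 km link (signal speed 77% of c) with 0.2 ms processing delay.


Speed = 0.77 * 3e5 km/s = 231000 km/s
Propagation delay = 4662 / 231000 = 0.0202 s = 20.1818 ms
Processing delay = 0.2 ms
Total one-way latency = 20.3818 ms


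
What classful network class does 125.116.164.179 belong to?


First octet: 125
Binary: 01111101
0xxxxxxx -> Class A (1-126)
Class A, default mask 255.0.0.0 (/8)


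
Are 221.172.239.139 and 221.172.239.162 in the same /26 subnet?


Mask: 255.255.255.192
221.172.239.139 AND mask = 221.172.239.128
221.172.239.162 AND mask = 221.172.239.128
Yes, same subnet (221.172.239.128)


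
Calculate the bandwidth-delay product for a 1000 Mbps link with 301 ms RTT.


BDP = bandwidth * RTT
= 1000 Mbps * 301 ms
= 1000 * 1e6 * 301 / 1000 bits
= 301000000 bits
= 37625000 bytes
= 36743.1641 KB
BDP = 301000000 bits (37625000 bytes)


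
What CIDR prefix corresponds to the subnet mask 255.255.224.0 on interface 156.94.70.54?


Binary: 11111111.11111111.11100000.00000000
Count leading 1s
Prefix: /19


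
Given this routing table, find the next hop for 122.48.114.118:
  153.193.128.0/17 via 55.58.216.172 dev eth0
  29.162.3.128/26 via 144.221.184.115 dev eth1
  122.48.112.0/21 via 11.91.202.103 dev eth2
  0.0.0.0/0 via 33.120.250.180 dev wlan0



Longest prefix match for 122.48.114.118:
  /17 153.193.128.0: no
  /26 29.162.3.128: no
  /21 122.48.112.0: MATCH
  /0 0.0.0.0: MATCH
Selected: next-hop 11.91.202.103 via eth2 (matched /21)


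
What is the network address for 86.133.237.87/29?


IP:   01010110.10000101.11101101.01010111
Mask: 11111111.11111111.11111111.11111000
AND operation:
Net:  01010110.10000101.11101101.01010000
Network: 86.133.237.80/29


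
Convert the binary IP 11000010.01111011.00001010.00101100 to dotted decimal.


11000010 = 194
01111011 = 123
00001010 = 10
00101100 = 44
IP: 194.123.10.44


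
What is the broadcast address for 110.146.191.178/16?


Network: 110.146.0.0/16
Host bits = 16
Set all host bits to 1:
Broadcast: 110.146.255.255


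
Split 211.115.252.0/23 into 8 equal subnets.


New prefix = 23 + 3 = 26
Each subnet has 64 addresses
  211.115.252.0/26
  211.115.252.64/26
  211.115.252.128/26
  211.115.252.192/26
  211.115.253.0/26
  211.115.253.64/26
  211.115.253.128/26
  211.115.253.192/26
Subnets: 211.115.252.0/26, 211.115.252.64/26, 211.115.252.128/26, 211.115.252.192/26, 211.115.253.0/26, 211.115.253.64/26, 211.115.253.128/26, 211.115.253.192/26


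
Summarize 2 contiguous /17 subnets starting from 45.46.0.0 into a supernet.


Original prefix: /17
Number of subnets: 2 = 2^1
New prefix = 17 - 1 = 16
Supernet: 45.46.0.0/16


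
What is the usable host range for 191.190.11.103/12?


Network: 191.176.0.0
Broadcast: 191.191.255.255
First usable = network + 1
Last usable = broadcast - 1
Range: 191.176.0.1 to 191.191.255.254


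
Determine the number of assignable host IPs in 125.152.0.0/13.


Host bits = 32 - 13 = 19
Total addresses = 2^19 = 524288
Usable = total - 2 (network and broadcast)
Usable hosts: 524286


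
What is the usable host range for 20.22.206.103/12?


Network: 20.16.0.0
Broadcast: 20.31.255.255
First usable = network + 1
Last usable = broadcast - 1
Range: 20.16.0.1 to 20.31.255.254


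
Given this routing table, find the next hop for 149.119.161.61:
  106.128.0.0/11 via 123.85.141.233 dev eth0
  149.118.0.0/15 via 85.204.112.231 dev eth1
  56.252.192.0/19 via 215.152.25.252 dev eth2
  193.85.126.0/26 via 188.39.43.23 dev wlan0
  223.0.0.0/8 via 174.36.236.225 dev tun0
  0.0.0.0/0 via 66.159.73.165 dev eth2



Longest prefix match for 149.119.161.61:
  /11 106.128.0.0: no
  /15 149.118.0.0: MATCH
  /19 56.252.192.0: no
  /26 193.85.126.0: no
  /8 223.0.0.0: no
  /0 0.0.0.0: MATCH
Selected: next-hop 85.204.112.231 via eth1 (matched /15)


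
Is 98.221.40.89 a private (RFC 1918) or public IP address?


RFC 1918 private ranges:
  10.0.0.0/8 (10.0.0.0 - 10.255.255.255)
  172.16.0.0/12 (172.16.0.0 - 172.31.255.255)
  192.168.0.0/16 (192.168.0.0 - 192.168.255.255)
Public (not in any RFC 1918 range)


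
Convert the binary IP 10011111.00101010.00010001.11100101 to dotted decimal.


10011111 = 159
00101010 = 42
00010001 = 17
11100101 = 229
IP: 159.42.17.229


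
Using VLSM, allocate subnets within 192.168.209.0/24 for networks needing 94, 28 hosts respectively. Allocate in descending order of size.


94 hosts -> /25 (126 usable): 192.168.209.0/25
28 hosts -> /27 (30 usable): 192.168.209.128/27
Allocation: 192.168.209.0/25 (94 hosts, 126 usable); 192.168.209.128/27 (28 hosts, 30 usable)


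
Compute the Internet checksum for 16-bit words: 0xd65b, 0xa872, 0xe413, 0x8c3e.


Sum all words (with carry folding):
+ 0xd65b = 0xd65b
+ 0xa872 = 0x7ece
+ 0xe413 = 0x62e2
+ 0x8c3e = 0xef20
One's complement: ~0xef20
Checksum = 0x10df


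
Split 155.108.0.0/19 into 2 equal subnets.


New prefix = 19 + 1 = 20
Each subnet has 4096 addresses
  155.108.0.0/20
  155.108.16.0/20
Subnets: 155.108.0.0/20, 155.108.16.0/20


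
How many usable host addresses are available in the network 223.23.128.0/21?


Host bits = 32 - 21 = 11
Total addresses = 2^11 = 2048
Usable = total - 2 (network and broadcast)
Usable hosts: 2046


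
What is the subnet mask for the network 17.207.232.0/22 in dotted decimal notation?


/22 means 22 network bits, 10 host bits
Binary: 11111111111111111111110000000000
Mask: 255.255.252.0


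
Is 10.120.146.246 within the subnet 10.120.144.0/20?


Subnet network: 10.120.144.0
Test IP AND mask: 10.120.144.0
Yes, 10.120.146.246 is in 10.120.144.0/20


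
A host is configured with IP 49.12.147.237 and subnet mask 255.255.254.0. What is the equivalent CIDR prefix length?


Binary: 11111111.11111111.11111110.00000000
Count leading 1s
Prefix: /23


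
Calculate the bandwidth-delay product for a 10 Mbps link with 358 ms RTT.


BDP = bandwidth * RTT
= 10 Mbps * 358 ms
= 10 * 1e6 * 358 / 1000 bits
= 3580000 bits
= 447500 bytes
= 437.0117 KB
BDP = 3580000 bits (447500 bytes)


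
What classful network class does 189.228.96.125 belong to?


First octet: 189
Binary: 10111101
10xxxxxx -> Class B (128-191)
Class B, default mask 255.255.0.0 (/16)


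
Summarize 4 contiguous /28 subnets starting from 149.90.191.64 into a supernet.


Original prefix: /28
Number of subnets: 4 = 2^2
New prefix = 28 - 2 = 26
Supernet: 149.90.191.64/26


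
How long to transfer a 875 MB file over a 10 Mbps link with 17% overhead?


Effective throughput = 10 * (1 - 17/100) = 8.3 Mbps
File size in Mb = 875 * 8 = 7000 Mb
Time = 7000 / 8.3
Time = 843.3735 seconds


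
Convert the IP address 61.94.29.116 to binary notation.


61 = 00111101
94 = 01011110
29 = 00011101
116 = 01110100
Binary: 00111101.01011110.00011101.01110100


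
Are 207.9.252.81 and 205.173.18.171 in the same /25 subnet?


Mask: 255.255.255.128
207.9.252.81 AND mask = 207.9.252.0
205.173.18.171 AND mask = 205.173.18.128
No, different subnets (207.9.252.0 vs 205.173.18.128)


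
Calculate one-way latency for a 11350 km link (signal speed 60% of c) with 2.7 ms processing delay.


Speed = 0.6 * 3e5 km/s = 180000 km/s
Propagation delay = 11350 / 180000 = 0.0631 s = 63.0556 ms
Processing delay = 2.7 ms
Total one-way latency = 65.7556 ms


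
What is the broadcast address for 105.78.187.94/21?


Network: 105.78.184.0/21
Host bits = 11
Set all host bits to 1:
Broadcast: 105.78.191.255


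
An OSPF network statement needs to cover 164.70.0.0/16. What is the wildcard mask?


Subnet mask: 255.255.0.0
Wildcard = 255.255.255.255 - subnet mask
255 - 255 = 0
255 - 255 = 0
255 - 0 = 255
255 - 0 = 255
Wildcard: 0.0.255.255


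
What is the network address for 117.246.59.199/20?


IP:   01110101.11110110.00111011.11000111
Mask: 11111111.11111111.11110000.00000000
AND operation:
Net:  01110101.11110110.00110000.00000000
Network: 117.246.48.0/20


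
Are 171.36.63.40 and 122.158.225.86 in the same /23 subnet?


Mask: 255.255.254.0
171.36.63.40 AND mask = 171.36.62.0
122.158.225.86 AND mask = 122.158.224.0
No, different subnets (171.36.62.0 vs 122.158.224.0)


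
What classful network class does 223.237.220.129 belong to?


First octet: 223
Binary: 11011111
110xxxxx -> Class C (192-223)
Class C, default mask 255.255.255.0 (/24)


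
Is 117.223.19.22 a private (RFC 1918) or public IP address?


RFC 1918 private ranges:
  10.0.0.0/8 (10.0.0.0 - 10.255.255.255)
  172.16.0.0/12 (172.16.0.0 - 172.31.255.255)
  192.168.0.0/16 (192.168.0.0 - 192.168.255.255)
Public (not in any RFC 1918 range)


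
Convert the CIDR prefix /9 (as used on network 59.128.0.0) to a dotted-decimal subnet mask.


/9 means 9 network bits, 23 host bits
Binary: 11111111100000000000000000000000
Mask: 255.128.0.0


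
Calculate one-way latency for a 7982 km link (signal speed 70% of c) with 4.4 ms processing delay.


Speed = 0.7 * 3e5 km/s = 210000 km/s
Propagation delay = 7982 / 210000 = 0.038 s = 38.0095 ms
Processing delay = 4.4 ms
Total one-way latency = 42.4095 ms


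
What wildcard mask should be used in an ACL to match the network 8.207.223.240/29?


Subnet mask: 255.255.255.248
Wildcard = 255.255.255.255 - subnet mask
255 - 255 = 0
255 - 255 = 0
255 - 255 = 0
255 - 248 = 7
Wildcard: 0.0.0.7


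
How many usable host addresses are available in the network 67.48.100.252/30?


Host bits = 32 - 30 = 2
Total addresses = 2^2 = 4
Usable = total - 2 (network and broadcast)
Usable hosts: 2


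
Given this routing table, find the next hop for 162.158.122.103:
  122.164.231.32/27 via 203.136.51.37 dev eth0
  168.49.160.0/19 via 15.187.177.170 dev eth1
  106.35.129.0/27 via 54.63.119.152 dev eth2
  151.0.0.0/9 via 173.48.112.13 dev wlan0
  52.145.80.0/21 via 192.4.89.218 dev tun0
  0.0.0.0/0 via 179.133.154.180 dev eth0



Longest prefix match for 162.158.122.103:
  /27 122.164.231.32: no
  /19 168.49.160.0: no
  /27 106.35.129.0: no
  /9 151.0.0.0: no
  /21 52.145.80.0: no
  /0 0.0.0.0: MATCH
Selected: next-hop 179.133.154.180 via eth0 (matched /0)


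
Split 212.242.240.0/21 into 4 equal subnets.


New prefix = 21 + 2 = 23
Each subnet has 512 addresses
  212.242.240.0/23
  212.242.242.0/23
  212.242.244.0/23
  212.242.246.0/23
Subnets: 212.242.240.0/23, 212.242.242.0/23, 212.242.244.0/23, 212.242.246.0/23


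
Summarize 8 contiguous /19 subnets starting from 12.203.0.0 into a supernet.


Original prefix: /19
Number of subnets: 8 = 2^3
New prefix = 19 - 3 = 16
Supernet: 12.203.0.0/16


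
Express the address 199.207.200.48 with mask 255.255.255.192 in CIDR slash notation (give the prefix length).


Binary: 11111111.11111111.11111111.11000000
Count leading 1s
Prefix: /26


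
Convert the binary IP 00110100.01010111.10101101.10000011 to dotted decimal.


00110100 = 52
01010111 = 87
10101101 = 173
10000011 = 131
IP: 52.87.173.131


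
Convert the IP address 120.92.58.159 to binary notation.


120 = 01111000
92 = 01011100
58 = 00111010
159 = 10011111
Binary: 01111000.01011100.00111010.10011111


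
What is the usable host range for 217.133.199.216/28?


Network: 217.133.199.208
Broadcast: 217.133.199.223
First usable = network + 1
Last usable = broadcast - 1
Range: 217.133.199.209 to 217.133.199.222


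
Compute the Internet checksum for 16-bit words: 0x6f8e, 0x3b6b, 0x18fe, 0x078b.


Sum all words (with carry folding):
+ 0x6f8e = 0x6f8e
+ 0x3b6b = 0xaaf9
+ 0x18fe = 0xc3f7
+ 0x078b = 0xcb82
One's complement: ~0xcb82
Checksum = 0x347d


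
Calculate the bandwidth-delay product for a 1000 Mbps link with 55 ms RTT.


BDP = bandwidth * RTT
= 1000 Mbps * 55 ms
= 1000 * 1e6 * 55 / 1000 bits
= 55000000 bits
= 6875000 bytes
= 6713.8672 KB
BDP = 55000000 bits (6875000 bytes)


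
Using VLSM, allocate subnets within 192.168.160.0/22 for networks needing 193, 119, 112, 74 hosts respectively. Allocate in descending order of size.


193 hosts -> /24 (254 usable): 192.168.160.0/24
119 hosts -> /25 (126 usable): 192.168.161.0/25
112 hosts -> /25 (126 usable): 192.168.161.128/25
74 hosts -> /25 (126 usable): 192.168.162.0/25
Allocation: 192.168.160.0/24 (193 hosts, 254 usable); 192.168.161.0/25 (119 hosts, 126 usable); 192.168.161.128/25 (112 hosts, 126 usable); 192.168.162.0/25 (74 hosts, 126 usable)


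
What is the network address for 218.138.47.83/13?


IP:   11011010.10001010.00101111.01010011
Mask: 11111111.11111000.00000000.00000000
AND operation:
Net:  11011010.10001000.00000000.00000000
Network: 218.136.0.0/13


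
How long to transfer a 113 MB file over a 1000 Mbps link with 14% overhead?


Effective throughput = 1000 * (1 - 14/100) = 860 Mbps
File size in Mb = 113 * 8 = 904 Mb
Time = 904 / 860
Time = 1.0512 seconds


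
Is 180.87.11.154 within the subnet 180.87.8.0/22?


Subnet network: 180.87.8.0
Test IP AND mask: 180.87.8.0
Yes, 180.87.11.154 is in 180.87.8.0/22


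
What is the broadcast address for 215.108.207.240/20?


Network: 215.108.192.0/20
Host bits = 12
Set all host bits to 1:
Broadcast: 215.108.207.255


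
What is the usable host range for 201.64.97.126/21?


Network: 201.64.96.0
Broadcast: 201.64.103.255
First usable = network + 1
Last usable = broadcast - 1
Range: 201.64.96.1 to 201.64.103.254


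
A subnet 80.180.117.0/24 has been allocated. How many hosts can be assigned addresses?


Host bits = 32 - 24 = 8
Total addresses = 2^8 = 256
Usable = total - 2 (network and broadcast)
Usable hosts: 254


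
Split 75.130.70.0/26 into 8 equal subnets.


New prefix = 26 + 3 = 29
Each subnet has 8 addresses
  75.130.70.0/29
  75.130.70.8/29
  75.130.70.16/29
  75.130.70.24/29
  75.130.70.32/29
  75.130.70.40/29
  75.130.70.48/29
  75.130.70.56/29
Subnets: 75.130.70.0/29, 75.130.70.8/29, 75.130.70.16/29, 75.130.70.24/29, 75.130.70.32/29, 75.130.70.40/29, 75.130.70.48/29, 75.130.70.56/29


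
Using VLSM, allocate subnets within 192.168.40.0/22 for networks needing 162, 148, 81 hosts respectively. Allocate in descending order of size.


162 hosts -> /24 (254 usable): 192.168.40.0/24
148 hosts -> /24 (254 usable): 192.168.41.0/24
81 hosts -> /25 (126 usable): 192.168.42.0/25
Allocation: 192.168.40.0/24 (162 hosts, 254 usable); 192.168.41.0/24 (148 hosts, 254 usable); 192.168.42.0/25 (81 hosts, 126 usable)


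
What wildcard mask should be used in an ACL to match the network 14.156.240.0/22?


Subnet mask: 255.255.252.0
Wildcard = 255.255.255.255 - subnet mask
255 - 255 = 0
255 - 255 = 0
255 - 252 = 3
255 - 0 = 255
Wildcard: 0.0.3.255


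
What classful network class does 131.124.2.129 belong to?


First octet: 131
Binary: 10000011
10xxxxxx -> Class B (128-191)
Class B, default mask 255.255.0.0 (/16)


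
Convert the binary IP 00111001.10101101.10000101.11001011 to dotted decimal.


00111001 = 57
10101101 = 173
10000101 = 133
11001011 = 203
IP: 57.173.133.203


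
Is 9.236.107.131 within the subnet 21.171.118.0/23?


Subnet network: 21.171.118.0
Test IP AND mask: 9.236.106.0
No, 9.236.107.131 is not in 21.171.118.0/23


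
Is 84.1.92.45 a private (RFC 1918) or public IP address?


RFC 1918 private ranges:
  10.0.0.0/8 (10.0.0.0 - 10.255.255.255)
  172.16.0.0/12 (172.16.0.0 - 172.31.255.255)
  192.168.0.0/16 (192.168.0.0 - 192.168.255.255)
Public (not in any RFC 1918 range)


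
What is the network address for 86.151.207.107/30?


IP:   01010110.10010111.11001111.01101011
Mask: 11111111.11111111.11111111.11111100
AND operation:
Net:  01010110.10010111.11001111.01101000
Network: 86.151.207.104/30


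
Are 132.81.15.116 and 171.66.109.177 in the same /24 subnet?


Mask: 255.255.255.0
132.81.15.116 AND mask = 132.81.15.0
171.66.109.177 AND mask = 171.66.109.0
No, different subnets (132.81.15.0 vs 171.66.109.0)


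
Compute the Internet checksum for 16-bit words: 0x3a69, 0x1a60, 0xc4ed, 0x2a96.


Sum all words (with carry folding):
+ 0x3a69 = 0x3a69
+ 0x1a60 = 0x54c9
+ 0xc4ed = 0x19b7
+ 0x2a96 = 0x444d
One's complement: ~0x444d
Checksum = 0xbbb2


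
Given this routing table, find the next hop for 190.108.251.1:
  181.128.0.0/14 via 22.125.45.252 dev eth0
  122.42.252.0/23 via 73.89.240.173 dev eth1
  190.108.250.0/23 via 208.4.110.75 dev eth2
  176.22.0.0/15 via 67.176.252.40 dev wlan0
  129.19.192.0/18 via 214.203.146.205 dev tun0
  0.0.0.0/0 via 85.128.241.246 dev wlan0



Longest prefix match for 190.108.251.1:
  /14 181.128.0.0: no
  /23 122.42.252.0: no
  /23 190.108.250.0: MATCH
  /15 176.22.0.0: no
  /18 129.19.192.0: no
  /0 0.0.0.0: MATCH
Selected: next-hop 208.4.110.75 via eth2 (matched /23)


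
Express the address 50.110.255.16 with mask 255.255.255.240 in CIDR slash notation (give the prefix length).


Binary: 11111111.11111111.11111111.11110000
Count leading 1s
Prefix: /28


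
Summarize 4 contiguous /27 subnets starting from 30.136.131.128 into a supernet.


Original prefix: /27
Number of subnets: 4 = 2^2
New prefix = 27 - 2 = 25
Supernet: 30.136.131.128/25


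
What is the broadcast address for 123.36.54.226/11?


Network: 123.32.0.0/11
Host bits = 21
Set all host bits to 1:
Broadcast: 123.63.255.255


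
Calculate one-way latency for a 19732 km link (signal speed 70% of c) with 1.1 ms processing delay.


Speed = 0.7 * 3e5 km/s = 210000 km/s
Propagation delay = 19732 / 210000 = 0.094 s = 93.9619 ms
Processing delay = 1.1 ms
Total one-way latency = 95.0619 ms


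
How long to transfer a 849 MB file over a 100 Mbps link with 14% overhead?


Effective throughput = 100 * (1 - 14/100) = 86 Mbps
File size in Mb = 849 * 8 = 6792 Mb
Time = 6792 / 86
Time = 78.9767 seconds


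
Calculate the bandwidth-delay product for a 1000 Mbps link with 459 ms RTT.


BDP = bandwidth * RTT
= 1000 Mbps * 459 ms
= 1000 * 1e6 * 459 / 1000 bits
= 459000000 bits
= 57375000 bytes
= 56030.2734 KB
BDP = 459000000 bits (57375000 bytes)


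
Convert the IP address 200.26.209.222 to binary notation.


200 = 11001000
26 = 00011010
209 = 11010001
222 = 11011110
Binary: 11001000.00011010.11010001.11011110


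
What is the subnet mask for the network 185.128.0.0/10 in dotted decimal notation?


/10 means 10 network bits, 22 host bits
Binary: 11111111110000000000000000000000
Mask: 255.192.0.0


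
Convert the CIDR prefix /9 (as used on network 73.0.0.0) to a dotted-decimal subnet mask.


/9 means 9 network bits, 23 host bits
Binary: 11111111100000000000000000000000
Mask: 255.128.0.0


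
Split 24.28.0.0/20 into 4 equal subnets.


New prefix = 20 + 2 = 22
Each subnet has 1024 addresses
  24.28.0.0/22
  24.28.4.0/22
  24.28.8.0/22
  24.28.12.0/22
Subnets: 24.28.0.0/22, 24.28.4.0/22, 24.28.8.0/22, 24.28.12.0/22


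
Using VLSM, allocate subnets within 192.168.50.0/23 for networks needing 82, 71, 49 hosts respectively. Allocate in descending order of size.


82 hosts -> /25 (126 usable): 192.168.50.0/25
71 hosts -> /25 (126 usable): 192.168.50.128/25
49 hosts -> /26 (62 usable): 192.168.51.0/26
Allocation: 192.168.50.0/25 (82 hosts, 126 usable); 192.168.50.128/25 (71 hosts, 126 usable); 192.168.51.0/26 (49 hosts, 62 usable)


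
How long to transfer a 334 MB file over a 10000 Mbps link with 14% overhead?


Effective throughput = 10000 * (1 - 14/100) = 8600 Mbps
File size in Mb = 334 * 8 = 2672 Mb
Time = 2672 / 8600
Time = 0.3107 seconds


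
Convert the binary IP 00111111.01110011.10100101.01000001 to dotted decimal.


00111111 = 63
01110011 = 115
10100101 = 165
01000001 = 65
IP: 63.115.165.65


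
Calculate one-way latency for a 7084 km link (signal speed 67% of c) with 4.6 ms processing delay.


Speed = 0.67 * 3e5 km/s = 201000 km/s
Propagation delay = 7084 / 201000 = 0.0352 s = 35.2438 ms
Processing delay = 4.6 ms
Total one-way latency = 39.8438 ms


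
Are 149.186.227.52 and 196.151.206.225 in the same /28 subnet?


Mask: 255.255.255.240
149.186.227.52 AND mask = 149.186.227.48
196.151.206.225 AND mask = 196.151.206.224
No, different subnets (149.186.227.48 vs 196.151.206.224)


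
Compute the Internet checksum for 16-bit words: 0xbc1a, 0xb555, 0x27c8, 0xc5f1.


Sum all words (with carry folding):
+ 0xbc1a = 0xbc1a
+ 0xb555 = 0x7170
+ 0x27c8 = 0x9938
+ 0xc5f1 = 0x5f2a
One's complement: ~0x5f2a
Checksum = 0xa0d5


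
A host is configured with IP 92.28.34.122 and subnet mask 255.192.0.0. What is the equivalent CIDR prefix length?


Binary: 11111111.11000000.00000000.00000000
Count leading 1s
Prefix: /10


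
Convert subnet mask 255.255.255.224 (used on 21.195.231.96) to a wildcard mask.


Subnet mask: 255.255.255.224
Wildcard = 255.255.255.255 - subnet mask
255 - 255 = 0
255 - 255 = 0
255 - 255 = 0
255 - 224 = 31
Wildcard: 0.0.0.31


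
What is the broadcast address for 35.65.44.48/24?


Network: 35.65.44.0/24
Host bits = 8
Set all host bits to 1:
Broadcast: 35.65.44.255


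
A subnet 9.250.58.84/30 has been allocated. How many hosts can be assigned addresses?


Host bits = 32 - 30 = 2
Total addresses = 2^2 = 4
Usable = total - 2 (network and broadcast)
Usable hosts: 2


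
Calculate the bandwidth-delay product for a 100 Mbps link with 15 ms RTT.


BDP = bandwidth * RTT
= 100 Mbps * 15 ms
= 100 * 1e6 * 15 / 1000 bits
= 1500000 bits
= 187500 bytes
= 183.1055 KB
BDP = 1500000 bits (187500 bytes)


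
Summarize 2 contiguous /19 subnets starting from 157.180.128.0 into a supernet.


Original prefix: /19
Number of subnets: 2 = 2^1
New prefix = 19 - 1 = 18
Supernet: 157.180.128.0/18


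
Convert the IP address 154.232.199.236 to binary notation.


154 = 10011010
232 = 11101000
199 = 11000111
236 = 11101100
Binary: 10011010.11101000.11000111.11101100


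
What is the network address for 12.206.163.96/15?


IP:   00001100.11001110.10100011.01100000
Mask: 11111111.11111110.00000000.00000000
AND operation:
Net:  00001100.11001110.00000000.00000000
Network: 12.206.0.0/15


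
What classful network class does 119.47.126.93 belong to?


First octet: 119
Binary: 01110111
0xxxxxxx -> Class A (1-126)
Class A, default mask 255.0.0.0 (/8)


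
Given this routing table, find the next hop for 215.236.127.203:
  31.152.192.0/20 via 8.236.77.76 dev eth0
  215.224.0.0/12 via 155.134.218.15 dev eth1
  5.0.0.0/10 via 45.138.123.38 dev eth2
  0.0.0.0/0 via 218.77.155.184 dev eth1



Longest prefix match for 215.236.127.203:
  /20 31.152.192.0: no
  /12 215.224.0.0: MATCH
  /10 5.0.0.0: no
  /0 0.0.0.0: MATCH
Selected: next-hop 155.134.218.15 via eth1 (matched /12)


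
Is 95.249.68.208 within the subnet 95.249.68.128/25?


Subnet network: 95.249.68.128
Test IP AND mask: 95.249.68.128
Yes, 95.249.68.208 is in 95.249.68.128/25


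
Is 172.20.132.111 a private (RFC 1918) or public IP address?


RFC 1918 private ranges:
  10.0.0.0/8 (10.0.0.0 - 10.255.255.255)
  172.16.0.0/12 (172.16.0.0 - 172.31.255.255)
  192.168.0.0/16 (192.168.0.0 - 192.168.255.255)
Private (in 172.16.0.0/12)


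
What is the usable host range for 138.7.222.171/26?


Network: 138.7.222.128
Broadcast: 138.7.222.191
First usable = network + 1
Last usable = broadcast - 1
Range: 138.7.222.129 to 138.7.222.190


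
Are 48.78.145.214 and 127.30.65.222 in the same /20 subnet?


Mask: 255.255.240.0
48.78.145.214 AND mask = 48.78.144.0
127.30.65.222 AND mask = 127.30.64.0
No, different subnets (48.78.144.0 vs 127.30.64.0)


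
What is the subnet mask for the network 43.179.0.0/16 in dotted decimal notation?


/16 means 16 network bits, 16 host bits
Binary: 11111111111111110000000000000000
Mask: 255.255.0.0


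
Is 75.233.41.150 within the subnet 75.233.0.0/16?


Subnet network: 75.233.0.0
Test IP AND mask: 75.233.0.0
Yes, 75.233.41.150 is in 75.233.0.0/16


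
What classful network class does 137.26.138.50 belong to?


First octet: 137
Binary: 10001001
10xxxxxx -> Class B (128-191)
Class B, default mask 255.255.0.0 (/16)


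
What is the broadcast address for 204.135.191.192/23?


Network: 204.135.190.0/23
Host bits = 9
Set all host bits to 1:
Broadcast: 204.135.191.255


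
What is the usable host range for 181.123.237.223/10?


Network: 181.64.0.0
Broadcast: 181.127.255.255
First usable = network + 1
Last usable = broadcast - 1
Range: 181.64.0.1 to 181.127.255.254


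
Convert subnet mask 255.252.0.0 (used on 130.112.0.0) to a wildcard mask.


Subnet mask: 255.252.0.0
Wildcard = 255.255.255.255 - subnet mask
255 - 255 = 0
255 - 252 = 3
255 - 0 = 255
255 - 0 = 255
Wildcard: 0.3.255.255


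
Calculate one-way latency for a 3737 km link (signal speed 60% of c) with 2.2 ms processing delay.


Speed = 0.6 * 3e5 km/s = 180000 km/s
Propagation delay = 3737 / 180000 = 0.0208 s = 20.7611 ms
Processing delay = 2.2 ms
Total one-way latency = 22.9611 ms


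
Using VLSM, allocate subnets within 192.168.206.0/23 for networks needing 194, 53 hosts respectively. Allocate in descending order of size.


194 hosts -> /24 (254 usable): 192.168.206.0/24
53 hosts -> /26 (62 usable): 192.168.207.0/26
Allocation: 192.168.206.0/24 (194 hosts, 254 usable); 192.168.207.0/26 (53 hosts, 62 usable)


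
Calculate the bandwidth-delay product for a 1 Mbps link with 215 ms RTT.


BDP = bandwidth * RTT
= 1 Mbps * 215 ms
= 1 * 1e6 * 215 / 1000 bits
= 215000 bits
= 26875 bytes
= 26.2451 KB
BDP = 215000 bits (26875 bytes)


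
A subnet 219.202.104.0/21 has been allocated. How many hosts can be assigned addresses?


Host bits = 32 - 21 = 11
Total addresses = 2^11 = 2048
Usable = total - 2 (network and broadcast)
Usable hosts: 2046


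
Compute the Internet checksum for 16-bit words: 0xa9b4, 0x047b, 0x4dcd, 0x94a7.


Sum all words (with carry folding):
+ 0xa9b4 = 0xa9b4
+ 0x047b = 0xae2f
+ 0x4dcd = 0xfbfc
+ 0x94a7 = 0x90a4
One's complement: ~0x90a4
Checksum = 0x6f5b


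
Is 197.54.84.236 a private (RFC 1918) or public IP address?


RFC 1918 private ranges:
  10.0.0.0/8 (10.0.0.0 - 10.255.255.255)
  172.16.0.0/12 (172.16.0.0 - 172.31.255.255)
  192.168.0.0/16 (192.168.0.0 - 192.168.255.255)
Public (not in any RFC 1918 range)


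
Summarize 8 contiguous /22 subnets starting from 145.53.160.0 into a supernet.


Original prefix: /22
Number of subnets: 8 = 2^3
New prefix = 22 - 3 = 19
Supernet: 145.53.160.0/19


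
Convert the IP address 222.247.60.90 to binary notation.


222 = 11011110
247 = 11110111
60 = 00111100
90 = 01011010
Binary: 11011110.11110111.00111100.01011010


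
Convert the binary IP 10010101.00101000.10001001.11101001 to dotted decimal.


10010101 = 149
00101000 = 40
10001001 = 137
11101001 = 233
IP: 149.40.137.233


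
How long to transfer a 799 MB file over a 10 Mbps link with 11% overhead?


Effective throughput = 10 * (1 - 11/100) = 8.9 Mbps
File size in Mb = 799 * 8 = 6392 Mb
Time = 6392 / 8.9
Time = 718.2022 seconds


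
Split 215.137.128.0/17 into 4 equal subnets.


New prefix = 17 + 2 = 19
Each subnet has 8192 addresses
  215.137.128.0/19
  215.137.160.0/19
  215.137.192.0/19
  215.137.224.0/19
Subnets: 215.137.128.0/19, 215.137.160.0/19, 215.137.192.0/19, 215.137.224.0/19


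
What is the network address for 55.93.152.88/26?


IP:   00110111.01011101.10011000.01011000
Mask: 11111111.11111111.11111111.11000000
AND operation:
Net:  00110111.01011101.10011000.01000000
Network: 55.93.152.64/26


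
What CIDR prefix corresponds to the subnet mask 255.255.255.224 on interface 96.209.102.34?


Binary: 11111111.11111111.11111111.11100000
Count leading 1s
Prefix: /27


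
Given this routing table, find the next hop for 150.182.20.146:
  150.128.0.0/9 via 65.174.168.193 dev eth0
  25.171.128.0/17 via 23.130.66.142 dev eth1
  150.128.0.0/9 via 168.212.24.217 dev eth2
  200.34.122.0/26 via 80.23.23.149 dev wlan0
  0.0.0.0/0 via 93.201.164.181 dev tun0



Longest prefix match for 150.182.20.146:
  /9 150.128.0.0: MATCH
  /17 25.171.128.0: no
  /9 150.128.0.0: MATCH
  /26 200.34.122.0: no
  /0 0.0.0.0: MATCH
Selected: next-hop 65.174.168.193 via eth0 (matched /9)


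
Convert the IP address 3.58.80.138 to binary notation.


3 = 00000011
58 = 00111010
80 = 01010000
138 = 10001010
Binary: 00000011.00111010.01010000.10001010


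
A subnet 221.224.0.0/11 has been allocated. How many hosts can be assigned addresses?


Host bits = 32 - 11 = 21
Total addresses = 2^21 = 2097152
Usable = total - 2 (network and broadcast)
Usable hosts: 2097150


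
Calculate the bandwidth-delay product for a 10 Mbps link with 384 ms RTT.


BDP = bandwidth * RTT
= 10 Mbps * 384 ms
= 10 * 1e6 * 384 / 1000 bits
= 3840000 bits
= 480000 bytes
= 468.75 KB
BDP = 3840000 bits (480000 bytes)


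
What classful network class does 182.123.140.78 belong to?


First octet: 182
Binary: 10110110
10xxxxxx -> Class B (128-191)
Class B, default mask 255.255.0.0 (/16)


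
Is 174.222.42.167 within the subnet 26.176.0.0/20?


Subnet network: 26.176.0.0
Test IP AND mask: 174.222.32.0
No, 174.222.42.167 is not in 26.176.0.0/20


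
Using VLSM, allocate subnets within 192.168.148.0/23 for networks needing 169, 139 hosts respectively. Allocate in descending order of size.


169 hosts -> /24 (254 usable): 192.168.148.0/24
139 hosts -> /24 (254 usable): 192.168.149.0/24
Allocation: 192.168.148.0/24 (169 hosts, 254 usable); 192.168.149.0/24 (139 hosts, 254 usable)


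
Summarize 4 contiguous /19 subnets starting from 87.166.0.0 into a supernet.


Original prefix: /19
Number of subnets: 4 = 2^2
New prefix = 19 - 2 = 17
Supernet: 87.166.0.0/17


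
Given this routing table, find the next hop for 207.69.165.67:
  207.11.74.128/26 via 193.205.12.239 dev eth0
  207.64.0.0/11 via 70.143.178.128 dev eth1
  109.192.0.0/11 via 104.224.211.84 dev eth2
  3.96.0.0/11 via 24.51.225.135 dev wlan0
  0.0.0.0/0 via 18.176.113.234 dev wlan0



Longest prefix match for 207.69.165.67:
  /26 207.11.74.128: no
  /11 207.64.0.0: MATCH
  /11 109.192.0.0: no
  /11 3.96.0.0: no
  /0 0.0.0.0: MATCH
Selected: next-hop 70.143.178.128 via eth1 (matched /11)


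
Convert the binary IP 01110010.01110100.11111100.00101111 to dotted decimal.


01110010 = 114
01110100 = 116
11111100 = 252
00101111 = 47
IP: 114.116.252.47


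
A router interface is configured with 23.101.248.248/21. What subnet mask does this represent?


/21 means 21 network bits, 11 host bits
Binary: 11111111111111111111100000000000
Mask: 255.255.248.0


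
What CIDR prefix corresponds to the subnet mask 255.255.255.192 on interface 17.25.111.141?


Binary: 11111111.11111111.11111111.11000000
Count leading 1s
Prefix: /26


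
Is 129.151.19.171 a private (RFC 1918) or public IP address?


RFC 1918 private ranges:
  10.0.0.0/8 (10.0.0.0 - 10.255.255.255)
  172.16.0.0/12 (172.16.0.0 - 172.31.255.255)
  192.168.0.0/16 (192.168.0.0 - 192.168.255.255)
Public (not in any RFC 1918 range)


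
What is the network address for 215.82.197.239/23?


IP:   11010111.01010010.11000101.11101111
Mask: 11111111.11111111.11111110.00000000
AND operation:
Net:  11010111.01010010.11000100.00000000
Network: 215.82.196.0/23


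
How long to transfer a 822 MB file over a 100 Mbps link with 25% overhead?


Effective throughput = 100 * (1 - 25/100) = 75 Mbps
File size in Mb = 822 * 8 = 6576 Mb
Time = 6576 / 75
Time = 87.68 seconds


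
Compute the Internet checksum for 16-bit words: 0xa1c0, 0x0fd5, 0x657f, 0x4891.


Sum all words (with carry folding):
+ 0xa1c0 = 0xa1c0
+ 0x0fd5 = 0xb195
+ 0x657f = 0x1715
+ 0x4891 = 0x5fa6
One's complement: ~0x5fa6
Checksum = 0xa059


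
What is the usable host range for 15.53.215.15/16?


Network: 15.53.0.0
Broadcast: 15.53.255.255
First usable = network + 1
Last usable = broadcast - 1
Range: 15.53.0.1 to 15.53.255.254


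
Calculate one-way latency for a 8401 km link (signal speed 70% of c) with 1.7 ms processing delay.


Speed = 0.7 * 3e5 km/s = 210000 km/s
Propagation delay = 8401 / 210000 = 0.04 s = 40.0048 ms
Processing delay = 1.7 ms
Total one-way latency = 41.7048 ms


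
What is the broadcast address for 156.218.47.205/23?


Network: 156.218.46.0/23
Host bits = 9
Set all host bits to 1:
Broadcast: 156.218.47.255


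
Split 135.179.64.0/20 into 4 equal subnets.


New prefix = 20 + 2 = 22
Each subnet has 1024 addresses
  135.179.64.0/22
  135.179.68.0/22
  135.179.72.0/22
  135.179.76.0/22
Subnets: 135.179.64.0/22, 135.179.68.0/22, 135.179.72.0/22, 135.179.76.0/22


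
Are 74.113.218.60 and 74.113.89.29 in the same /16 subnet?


Mask: 255.255.0.0
74.113.218.60 AND mask = 74.113.0.0
74.113.89.29 AND mask = 74.113.0.0
Yes, same subnet (74.113.0.0)


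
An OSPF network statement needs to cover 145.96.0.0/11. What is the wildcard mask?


Subnet mask: 255.224.0.0
Wildcard = 255.255.255.255 - subnet mask
255 - 255 = 0
255 - 224 = 31
255 - 0 = 255
255 - 0 = 255
Wildcard: 0.31.255.255


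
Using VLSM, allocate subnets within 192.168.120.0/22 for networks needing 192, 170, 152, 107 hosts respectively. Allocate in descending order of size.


192 hosts -> /24 (254 usable): 192.168.120.0/24
170 hosts -> /24 (254 usable): 192.168.121.0/24
152 hosts -> /24 (254 usable): 192.168.122.0/24
107 hosts -> /25 (126 usable): 192.168.123.0/25
Allocation: 192.168.120.0/24 (192 hosts, 254 usable); 192.168.121.0/24 (170 hosts, 254 usable); 192.168.122.0/24 (152 hosts, 254 usable); 192.168.123.0/25 (107 hosts, 126 usable)


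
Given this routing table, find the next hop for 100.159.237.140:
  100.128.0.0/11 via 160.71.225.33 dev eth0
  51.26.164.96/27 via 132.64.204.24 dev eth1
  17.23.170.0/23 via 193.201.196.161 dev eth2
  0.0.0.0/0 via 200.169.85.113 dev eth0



Longest prefix match for 100.159.237.140:
  /11 100.128.0.0: MATCH
  /27 51.26.164.96: no
  /23 17.23.170.0: no
  /0 0.0.0.0: MATCH
Selected: next-hop 160.71.225.33 via eth0 (matched /11)


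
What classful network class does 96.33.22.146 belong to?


First octet: 96
Binary: 01100000
0xxxxxxx -> Class A (1-126)
Class A, default mask 255.0.0.0 (/8)


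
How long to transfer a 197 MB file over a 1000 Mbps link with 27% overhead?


Effective throughput = 1000 * (1 - 27/100) = 730 Mbps
File size in Mb = 197 * 8 = 1576 Mb
Time = 1576 / 730
Time = 2.1589 seconds


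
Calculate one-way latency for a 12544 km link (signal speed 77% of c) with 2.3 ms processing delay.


Speed = 0.77 * 3e5 km/s = 231000 km/s
Propagation delay = 12544 / 231000 = 0.0543 s = 54.303 ms
Processing delay = 2.3 ms
Total one-way latency = 56.603 ms


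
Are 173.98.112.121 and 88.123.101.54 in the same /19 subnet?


Mask: 255.255.224.0
173.98.112.121 AND mask = 173.98.96.0
88.123.101.54 AND mask = 88.123.96.0
No, different subnets (173.98.96.0 vs 88.123.96.0)


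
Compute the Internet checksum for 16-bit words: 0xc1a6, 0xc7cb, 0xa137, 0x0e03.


Sum all words (with carry folding):
+ 0xc1a6 = 0xc1a6
+ 0xc7cb = 0x8972
+ 0xa137 = 0x2aaa
+ 0x0e03 = 0x38ad
One's complement: ~0x38ad
Checksum = 0xc752


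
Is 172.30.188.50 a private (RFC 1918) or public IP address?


RFC 1918 private ranges:
  10.0.0.0/8 (10.0.0.0 - 10.255.255.255)
  172.16.0.0/12 (172.16.0.0 - 172.31.255.255)
  192.168.0.0/16 (192.168.0.0 - 192.168.255.255)
Private (in 172.16.0.0/12)


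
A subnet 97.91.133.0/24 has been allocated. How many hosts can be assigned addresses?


Host bits = 32 - 24 = 8
Total addresses = 2^8 = 256
Usable = total - 2 (network and broadcast)
Usable hosts: 254


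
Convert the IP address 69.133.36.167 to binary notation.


69 = 01000101
133 = 10000101
36 = 00100100
167 = 10100111
Binary: 01000101.10000101.00100100.10100111


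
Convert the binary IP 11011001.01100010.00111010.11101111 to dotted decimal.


11011001 = 217
01100010 = 98
00111010 = 58
11101111 = 239
IP: 217.98.58.239


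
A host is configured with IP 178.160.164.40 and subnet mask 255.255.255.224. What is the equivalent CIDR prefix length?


Binary: 11111111.11111111.11111111.11100000
Count leading 1s
Prefix: /27


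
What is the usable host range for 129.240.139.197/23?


Network: 129.240.138.0
Broadcast: 129.240.139.255
First usable = network + 1
Last usable = broadcast - 1
Range: 129.240.138.1 to 129.240.139.254
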